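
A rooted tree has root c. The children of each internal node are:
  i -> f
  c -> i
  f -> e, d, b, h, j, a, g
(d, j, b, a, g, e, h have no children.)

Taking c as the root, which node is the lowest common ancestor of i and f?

Path i→root: i c; path f→root: f i c.
First common node: i.

i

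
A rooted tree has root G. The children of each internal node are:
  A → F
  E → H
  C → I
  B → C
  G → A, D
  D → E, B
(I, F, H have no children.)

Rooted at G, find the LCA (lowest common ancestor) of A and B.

G

Ancestors of A (toward the root): A, G.
Ancestors of B: B, D, G.
The deepest node appearing in both lists is G.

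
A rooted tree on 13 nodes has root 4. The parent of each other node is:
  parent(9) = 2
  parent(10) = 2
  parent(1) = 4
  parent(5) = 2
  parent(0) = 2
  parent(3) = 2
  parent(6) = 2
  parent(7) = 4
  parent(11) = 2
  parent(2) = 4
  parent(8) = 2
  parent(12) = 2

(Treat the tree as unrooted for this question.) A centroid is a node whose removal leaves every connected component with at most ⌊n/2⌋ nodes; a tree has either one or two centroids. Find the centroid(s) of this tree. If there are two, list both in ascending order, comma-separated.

2

Removing 2 splits the tree into components of sizes 3, 1, 1, 1, 1, 1, 1, 1, 1, 1; the largest is 3 ≤ ⌊13/2⌋ = 6.
No neighbour of 2 does as well, so 2 is the unique centroid.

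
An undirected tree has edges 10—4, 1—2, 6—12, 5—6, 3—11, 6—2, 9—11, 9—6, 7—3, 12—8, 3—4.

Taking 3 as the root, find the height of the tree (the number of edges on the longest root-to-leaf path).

5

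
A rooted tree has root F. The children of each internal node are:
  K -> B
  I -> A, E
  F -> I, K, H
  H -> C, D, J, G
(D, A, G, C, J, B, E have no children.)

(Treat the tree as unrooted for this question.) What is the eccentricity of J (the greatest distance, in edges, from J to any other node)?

The node farthest from J is B (E, A also at distance 4), via J – H – F – K – B — 4 edges.

4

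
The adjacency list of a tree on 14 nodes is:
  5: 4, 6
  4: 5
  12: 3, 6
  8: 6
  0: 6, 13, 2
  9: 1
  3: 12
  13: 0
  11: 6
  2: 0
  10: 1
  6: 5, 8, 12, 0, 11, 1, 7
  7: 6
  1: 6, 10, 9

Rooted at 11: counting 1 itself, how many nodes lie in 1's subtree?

1's subtree: {1, 9, 10}, size 3.

3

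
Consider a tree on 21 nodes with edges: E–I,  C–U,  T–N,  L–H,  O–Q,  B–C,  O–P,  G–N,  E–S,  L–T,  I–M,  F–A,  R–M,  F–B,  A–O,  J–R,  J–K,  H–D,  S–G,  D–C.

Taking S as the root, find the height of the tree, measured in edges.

A deepest node is P, reached by S → G → N → T → L → H → D → C → B → F → A → O → P.
That path has 12 edges, so the height is 12.

12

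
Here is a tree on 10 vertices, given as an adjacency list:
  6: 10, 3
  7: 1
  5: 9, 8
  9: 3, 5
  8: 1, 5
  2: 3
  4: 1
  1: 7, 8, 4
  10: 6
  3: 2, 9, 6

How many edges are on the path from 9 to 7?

The path is 9 - 5 - 8 - 1 - 7, which has 4 edges.

4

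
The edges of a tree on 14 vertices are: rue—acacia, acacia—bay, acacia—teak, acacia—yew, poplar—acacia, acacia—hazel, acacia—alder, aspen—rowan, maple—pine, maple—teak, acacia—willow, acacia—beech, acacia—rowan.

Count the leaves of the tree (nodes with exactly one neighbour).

10

The leaves are alder, aspen, bay, beech, hazel, pine, poplar, rue, willow, yew.
That is 10 leaves.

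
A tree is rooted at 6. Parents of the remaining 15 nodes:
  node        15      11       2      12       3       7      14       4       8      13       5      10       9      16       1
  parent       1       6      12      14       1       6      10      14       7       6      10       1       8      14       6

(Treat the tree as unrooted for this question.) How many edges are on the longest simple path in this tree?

8

BFS from 9 reaches 2 last, at distance 8; BFS from 2 confirms no node is farther.
Path: 9 - 8 - 7 - 6 - 1 - 10 - 14 - 12 - 2.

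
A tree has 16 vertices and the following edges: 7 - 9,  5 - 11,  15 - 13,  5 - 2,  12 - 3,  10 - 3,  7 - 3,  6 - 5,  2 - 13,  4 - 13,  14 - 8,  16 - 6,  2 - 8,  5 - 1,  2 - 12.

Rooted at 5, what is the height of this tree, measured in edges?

The longest root-to-leaf path is 5 → 2 → 12 → 3 → 7 → 9 (5 edges).

5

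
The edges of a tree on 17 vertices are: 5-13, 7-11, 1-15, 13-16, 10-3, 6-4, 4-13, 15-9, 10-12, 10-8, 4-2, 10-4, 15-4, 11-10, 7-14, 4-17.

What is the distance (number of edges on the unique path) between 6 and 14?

5

Walking from 6: 6–4–10–11–7–14. Length 5.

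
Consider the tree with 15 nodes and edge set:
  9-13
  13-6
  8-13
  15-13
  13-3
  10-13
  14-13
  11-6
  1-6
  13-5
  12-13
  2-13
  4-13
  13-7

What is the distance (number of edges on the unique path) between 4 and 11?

4 – 13 – 6 – 11: 3 edges.

3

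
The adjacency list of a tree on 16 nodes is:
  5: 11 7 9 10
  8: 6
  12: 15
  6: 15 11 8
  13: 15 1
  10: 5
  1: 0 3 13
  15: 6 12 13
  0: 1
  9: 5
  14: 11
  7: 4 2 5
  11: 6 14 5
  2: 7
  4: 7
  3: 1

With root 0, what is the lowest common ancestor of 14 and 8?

6

Path 14→root: 14 11 6 15 13 1 0; path 8→root: 8 6 15 13 1 0.
First common node: 6.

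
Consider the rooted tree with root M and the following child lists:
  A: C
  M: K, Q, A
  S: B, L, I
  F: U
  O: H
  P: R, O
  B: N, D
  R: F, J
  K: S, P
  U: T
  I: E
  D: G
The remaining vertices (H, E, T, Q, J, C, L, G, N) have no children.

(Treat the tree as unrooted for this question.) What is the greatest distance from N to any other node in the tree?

A farthest node from N is T.
The path N-B-S-K-P-R-F-U-T has 8 edges.

8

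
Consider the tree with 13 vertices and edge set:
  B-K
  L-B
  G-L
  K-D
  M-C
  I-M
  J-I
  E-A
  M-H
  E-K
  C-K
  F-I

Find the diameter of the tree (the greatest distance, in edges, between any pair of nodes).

7

BFS from F reaches G last, at distance 7; BFS from G confirms no node is farther.
Path: F-I-M-C-K-B-L-G.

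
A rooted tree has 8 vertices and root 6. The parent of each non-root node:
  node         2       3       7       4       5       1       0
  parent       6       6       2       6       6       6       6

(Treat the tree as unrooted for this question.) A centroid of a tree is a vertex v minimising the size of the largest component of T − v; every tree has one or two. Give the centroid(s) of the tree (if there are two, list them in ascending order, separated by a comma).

Delete 6: the remaining components have sizes 2, 1, 1, 1, 1, 1. Max 2 ≤ 4, so 6 is a centroid.
No neighbour of 6 does as well, so 6 is the unique centroid.

6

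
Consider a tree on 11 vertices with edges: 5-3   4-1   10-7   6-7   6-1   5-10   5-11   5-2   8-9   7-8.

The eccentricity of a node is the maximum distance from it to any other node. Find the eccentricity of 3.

6

A farthest node from 3 is 4.
The path 3–5–10–7–6–1–4 has 6 edges.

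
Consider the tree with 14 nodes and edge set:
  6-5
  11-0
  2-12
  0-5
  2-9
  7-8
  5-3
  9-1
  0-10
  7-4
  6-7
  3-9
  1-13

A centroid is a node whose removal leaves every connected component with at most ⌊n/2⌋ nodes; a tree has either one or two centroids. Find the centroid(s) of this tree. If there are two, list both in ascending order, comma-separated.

Delete 5: the remaining components have sizes 6, 4, 3. Max 6 ≤ 7, so 5 is a centroid.
Every other node leaves some component of size > 7, so the centroid is unique.

5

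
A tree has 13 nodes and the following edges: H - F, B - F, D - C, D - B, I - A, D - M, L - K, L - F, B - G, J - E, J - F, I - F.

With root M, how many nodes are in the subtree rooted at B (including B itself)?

B's subtree: {B, F, G, I, J, H, L, A, E, K}, size 10.

10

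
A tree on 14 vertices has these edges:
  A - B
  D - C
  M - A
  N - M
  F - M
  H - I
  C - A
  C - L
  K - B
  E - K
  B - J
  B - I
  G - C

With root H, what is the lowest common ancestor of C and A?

A

C's ancestor chain is C, A, B, I, H and A's is A, B, I, H; they first meet at A.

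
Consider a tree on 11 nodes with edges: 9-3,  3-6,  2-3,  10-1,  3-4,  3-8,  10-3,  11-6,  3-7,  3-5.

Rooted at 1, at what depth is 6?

3

Path from 1 to 6: 1 – 10 – 3 – 6, which has 3 edges.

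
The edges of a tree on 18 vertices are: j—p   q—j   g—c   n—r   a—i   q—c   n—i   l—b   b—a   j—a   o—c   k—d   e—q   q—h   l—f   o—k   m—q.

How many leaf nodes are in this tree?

8

The leaves are d, e, f, g, h, m, p, r.
That is 8 leaves.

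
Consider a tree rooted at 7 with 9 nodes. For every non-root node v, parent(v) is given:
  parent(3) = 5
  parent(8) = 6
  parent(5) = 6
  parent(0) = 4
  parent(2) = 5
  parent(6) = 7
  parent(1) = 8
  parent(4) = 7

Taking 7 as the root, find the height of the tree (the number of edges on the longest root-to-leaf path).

3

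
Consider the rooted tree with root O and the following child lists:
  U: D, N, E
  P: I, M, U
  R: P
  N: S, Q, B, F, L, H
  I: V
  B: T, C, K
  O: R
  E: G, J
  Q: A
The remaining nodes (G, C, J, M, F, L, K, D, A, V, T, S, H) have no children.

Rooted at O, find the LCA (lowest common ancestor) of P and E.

P

Ancestors of P (toward the root): P, R, O.
Ancestors of E: E, U, P, R, O.
The deepest node appearing in both lists is P.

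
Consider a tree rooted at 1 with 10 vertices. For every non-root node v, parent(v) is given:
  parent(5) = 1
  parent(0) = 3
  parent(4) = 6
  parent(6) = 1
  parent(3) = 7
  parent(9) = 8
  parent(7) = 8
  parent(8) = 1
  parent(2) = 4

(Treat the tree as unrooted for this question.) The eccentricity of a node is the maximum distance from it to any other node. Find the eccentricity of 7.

5

A farthest node from 7 is 2.
The path 7-8-1-6-4-2 has 5 edges.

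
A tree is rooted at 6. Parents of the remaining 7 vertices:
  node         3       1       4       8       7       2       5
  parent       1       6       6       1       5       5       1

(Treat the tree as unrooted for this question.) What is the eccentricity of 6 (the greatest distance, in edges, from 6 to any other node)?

A farthest node from 6 is 2 (7 also at distance 3).
The path 6-1-5-2 has 3 edges.

3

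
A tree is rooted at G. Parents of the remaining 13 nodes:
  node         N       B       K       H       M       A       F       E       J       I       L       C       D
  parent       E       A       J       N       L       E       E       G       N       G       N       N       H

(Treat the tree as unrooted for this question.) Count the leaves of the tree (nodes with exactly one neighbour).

7

Degree-1 nodes: B, C, D, F, I, K, M — 7 of them.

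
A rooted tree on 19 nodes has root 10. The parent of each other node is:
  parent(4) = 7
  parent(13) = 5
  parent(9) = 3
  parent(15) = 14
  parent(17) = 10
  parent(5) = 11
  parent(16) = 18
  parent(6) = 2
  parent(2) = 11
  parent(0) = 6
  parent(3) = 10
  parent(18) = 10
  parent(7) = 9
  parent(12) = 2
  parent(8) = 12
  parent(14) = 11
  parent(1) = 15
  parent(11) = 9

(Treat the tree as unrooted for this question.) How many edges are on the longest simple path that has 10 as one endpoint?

6

Distances from 10 peak at 6, attained at 8 (1, 0 also at distance 6).
10-3-9-11-2-12-8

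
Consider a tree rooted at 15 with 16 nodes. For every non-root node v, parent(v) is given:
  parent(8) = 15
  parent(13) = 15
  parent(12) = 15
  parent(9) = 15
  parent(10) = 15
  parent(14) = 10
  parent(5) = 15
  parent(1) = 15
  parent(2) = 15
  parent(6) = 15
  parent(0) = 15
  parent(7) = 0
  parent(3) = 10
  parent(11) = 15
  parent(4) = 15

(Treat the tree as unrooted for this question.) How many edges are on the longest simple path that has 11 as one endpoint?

3

A farthest node from 11 is 3 (14, 7 also at distance 3).
The path 11–15–10–3 has 3 edges.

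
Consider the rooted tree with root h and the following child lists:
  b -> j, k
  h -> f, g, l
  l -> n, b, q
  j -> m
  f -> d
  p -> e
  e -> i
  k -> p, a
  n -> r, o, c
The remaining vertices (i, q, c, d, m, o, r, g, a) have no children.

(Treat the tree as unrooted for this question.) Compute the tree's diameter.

A longest path is i - e - p - k - b - l - h - f - d, with 8 edges.

8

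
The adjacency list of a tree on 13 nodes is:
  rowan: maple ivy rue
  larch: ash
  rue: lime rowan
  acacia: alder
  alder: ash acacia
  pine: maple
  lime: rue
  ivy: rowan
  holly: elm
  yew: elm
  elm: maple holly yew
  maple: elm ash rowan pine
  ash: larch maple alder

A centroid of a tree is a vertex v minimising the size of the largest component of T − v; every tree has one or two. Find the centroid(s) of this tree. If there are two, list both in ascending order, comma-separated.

maple

Delete maple: the remaining components have sizes 4, 4, 3, 1. Max 4 ≤ 6, so maple is a centroid.
No neighbour of maple does as well, so maple is the unique centroid.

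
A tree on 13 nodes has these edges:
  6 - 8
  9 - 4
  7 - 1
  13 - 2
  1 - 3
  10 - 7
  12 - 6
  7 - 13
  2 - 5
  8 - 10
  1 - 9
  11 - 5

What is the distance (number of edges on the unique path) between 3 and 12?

3 – 1 – 7 – 10 – 8 – 6 – 12: 6 edges.

6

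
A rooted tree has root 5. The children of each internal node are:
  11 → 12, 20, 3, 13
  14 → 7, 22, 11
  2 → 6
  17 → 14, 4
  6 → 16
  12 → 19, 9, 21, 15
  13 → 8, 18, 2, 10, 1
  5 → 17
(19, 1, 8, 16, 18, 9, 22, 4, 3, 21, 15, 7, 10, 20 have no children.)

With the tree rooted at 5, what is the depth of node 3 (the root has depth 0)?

Path from 5 to 3: 5 → 17 → 14 → 11 → 3, which has 4 edges.

4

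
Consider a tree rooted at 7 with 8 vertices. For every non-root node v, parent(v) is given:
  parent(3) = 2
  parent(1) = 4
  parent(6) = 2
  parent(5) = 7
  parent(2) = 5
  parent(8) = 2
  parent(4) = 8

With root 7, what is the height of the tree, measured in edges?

5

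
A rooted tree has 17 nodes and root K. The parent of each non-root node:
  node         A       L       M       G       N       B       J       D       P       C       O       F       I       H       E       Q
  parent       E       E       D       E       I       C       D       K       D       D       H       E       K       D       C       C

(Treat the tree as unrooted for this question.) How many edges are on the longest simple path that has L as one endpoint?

6

Distances from L peak at 6, attained at N.
L–E–C–D–K–I–N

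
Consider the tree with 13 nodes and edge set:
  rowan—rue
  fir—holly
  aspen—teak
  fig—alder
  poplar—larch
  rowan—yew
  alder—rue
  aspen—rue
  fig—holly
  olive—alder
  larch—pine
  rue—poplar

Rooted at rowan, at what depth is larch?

3

Path from rowan to larch: rowan – rue – poplar – larch, which has 3 edges.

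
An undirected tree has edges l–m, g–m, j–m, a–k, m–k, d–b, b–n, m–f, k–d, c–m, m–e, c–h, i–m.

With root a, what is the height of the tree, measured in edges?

4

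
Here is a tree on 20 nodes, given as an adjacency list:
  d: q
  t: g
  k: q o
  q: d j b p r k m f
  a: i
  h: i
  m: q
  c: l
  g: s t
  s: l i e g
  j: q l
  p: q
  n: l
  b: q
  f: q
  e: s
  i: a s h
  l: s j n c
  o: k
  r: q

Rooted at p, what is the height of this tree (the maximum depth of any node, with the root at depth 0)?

The longest root-to-leaf path is p – q – j – l – s – g – t (6 edges).

6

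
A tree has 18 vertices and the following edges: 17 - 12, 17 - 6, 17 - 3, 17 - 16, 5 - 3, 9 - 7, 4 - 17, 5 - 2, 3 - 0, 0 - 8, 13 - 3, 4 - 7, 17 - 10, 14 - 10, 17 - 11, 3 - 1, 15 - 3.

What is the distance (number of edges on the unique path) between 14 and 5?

4

Walking from 14: 14 – 10 – 17 – 3 – 5. Length 4.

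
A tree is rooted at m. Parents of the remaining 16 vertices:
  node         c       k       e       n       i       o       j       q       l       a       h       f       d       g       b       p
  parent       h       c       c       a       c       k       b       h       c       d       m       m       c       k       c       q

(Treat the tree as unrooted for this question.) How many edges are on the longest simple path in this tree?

6

BFS from p reaches n last, at distance 6; BFS from n confirms no node is farther.
Path: p – q – h – c – d – a – n.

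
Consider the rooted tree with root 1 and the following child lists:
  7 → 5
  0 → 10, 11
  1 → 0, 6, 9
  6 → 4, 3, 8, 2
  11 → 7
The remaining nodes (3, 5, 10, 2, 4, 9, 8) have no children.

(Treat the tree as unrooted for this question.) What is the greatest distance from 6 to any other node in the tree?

5

The node farthest from 6 is 5, via 6-1-0-11-7-5 — 5 edges.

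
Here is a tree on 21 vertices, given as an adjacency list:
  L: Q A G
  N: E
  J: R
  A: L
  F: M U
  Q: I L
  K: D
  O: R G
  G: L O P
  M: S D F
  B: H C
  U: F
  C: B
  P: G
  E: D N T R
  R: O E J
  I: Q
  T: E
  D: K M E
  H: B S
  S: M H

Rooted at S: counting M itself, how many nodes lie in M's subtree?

17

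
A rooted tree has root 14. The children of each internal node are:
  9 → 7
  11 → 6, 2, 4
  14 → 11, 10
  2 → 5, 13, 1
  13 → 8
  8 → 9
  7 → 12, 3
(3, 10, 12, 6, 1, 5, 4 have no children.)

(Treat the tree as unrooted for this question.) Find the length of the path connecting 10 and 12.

8

The path is 10 – 14 – 11 – 2 – 13 – 8 – 9 – 7 – 12, which has 8 edges.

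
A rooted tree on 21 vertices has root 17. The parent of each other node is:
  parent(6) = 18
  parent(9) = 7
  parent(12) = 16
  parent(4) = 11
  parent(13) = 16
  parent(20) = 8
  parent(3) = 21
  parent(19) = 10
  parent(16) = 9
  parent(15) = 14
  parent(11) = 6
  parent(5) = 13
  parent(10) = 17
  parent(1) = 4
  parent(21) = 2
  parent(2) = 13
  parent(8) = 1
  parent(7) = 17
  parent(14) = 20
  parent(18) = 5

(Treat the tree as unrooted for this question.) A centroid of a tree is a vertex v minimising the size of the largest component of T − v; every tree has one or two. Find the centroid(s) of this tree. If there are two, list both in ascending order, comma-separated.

Removing 13 splits the tree into components of sizes 10, 7, 3; the largest is 10 ≤ ⌊21/2⌋ = 10.
Every other node leaves some component of size > 10, so the centroid is unique.

13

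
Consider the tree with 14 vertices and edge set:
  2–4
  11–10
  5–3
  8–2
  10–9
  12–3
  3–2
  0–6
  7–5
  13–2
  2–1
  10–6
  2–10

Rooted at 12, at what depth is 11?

Path from 12 to 11: 12–3–2–10–11, which has 4 edges.

4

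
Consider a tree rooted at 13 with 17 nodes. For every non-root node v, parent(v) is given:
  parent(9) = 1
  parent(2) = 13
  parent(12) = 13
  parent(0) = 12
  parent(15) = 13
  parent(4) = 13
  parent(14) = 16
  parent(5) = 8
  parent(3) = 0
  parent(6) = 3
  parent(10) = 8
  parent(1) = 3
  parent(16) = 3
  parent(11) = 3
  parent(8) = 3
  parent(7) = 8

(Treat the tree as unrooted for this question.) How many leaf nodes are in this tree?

10

Degree-1 nodes: 2, 4, 5, 6, 7, 9, 10, 11, 14, 15 — 10 of them.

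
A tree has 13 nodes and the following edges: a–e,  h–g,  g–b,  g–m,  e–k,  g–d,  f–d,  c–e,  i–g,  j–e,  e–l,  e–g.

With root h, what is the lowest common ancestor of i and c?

i's ancestor chain is i, g, h and c's is c, e, g, h; they first meet at g.

g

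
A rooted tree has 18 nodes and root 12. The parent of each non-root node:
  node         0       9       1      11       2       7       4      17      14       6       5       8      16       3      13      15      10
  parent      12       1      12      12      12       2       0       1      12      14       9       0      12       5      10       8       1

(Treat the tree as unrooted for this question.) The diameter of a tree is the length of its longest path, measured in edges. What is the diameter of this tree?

7

Starting from 3, a farthest node is 15 at distance 7.
One longest path: 3 – 5 – 9 – 1 – 12 – 0 – 8 – 15.
So the diameter is 7.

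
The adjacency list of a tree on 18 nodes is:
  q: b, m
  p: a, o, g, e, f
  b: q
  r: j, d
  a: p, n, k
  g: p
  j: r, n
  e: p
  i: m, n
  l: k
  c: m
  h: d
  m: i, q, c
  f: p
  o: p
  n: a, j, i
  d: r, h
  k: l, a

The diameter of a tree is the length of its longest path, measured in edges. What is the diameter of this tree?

A longest path is h - d - r - j - n - i - m - q - b, with 8 edges.

8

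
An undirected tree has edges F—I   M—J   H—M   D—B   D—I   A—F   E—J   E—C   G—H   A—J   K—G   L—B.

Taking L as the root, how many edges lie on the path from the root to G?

9

Path from L to G: L–B–D–I–F–A–J–M–H–G, which has 9 edges.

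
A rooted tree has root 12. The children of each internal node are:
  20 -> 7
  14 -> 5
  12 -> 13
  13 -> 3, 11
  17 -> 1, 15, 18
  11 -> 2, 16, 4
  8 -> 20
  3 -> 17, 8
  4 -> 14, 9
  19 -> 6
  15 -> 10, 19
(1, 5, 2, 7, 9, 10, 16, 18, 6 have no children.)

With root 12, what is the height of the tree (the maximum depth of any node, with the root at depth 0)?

6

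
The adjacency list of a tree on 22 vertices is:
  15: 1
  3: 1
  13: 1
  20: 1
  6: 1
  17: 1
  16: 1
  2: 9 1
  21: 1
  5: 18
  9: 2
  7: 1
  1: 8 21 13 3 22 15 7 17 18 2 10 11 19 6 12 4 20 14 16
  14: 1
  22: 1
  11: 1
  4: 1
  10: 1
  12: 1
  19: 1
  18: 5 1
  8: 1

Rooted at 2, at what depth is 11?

Climbing from 11 to the root: 11 → 1 → 2. That's 2 steps.

2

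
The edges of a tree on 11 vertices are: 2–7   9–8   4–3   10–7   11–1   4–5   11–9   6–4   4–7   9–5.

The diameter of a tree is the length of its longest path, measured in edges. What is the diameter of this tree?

Starting from 1, a farthest node is 2 at distance 6.
One longest path: 1 – 11 – 9 – 5 – 4 – 7 – 2.
So the diameter is 6.

6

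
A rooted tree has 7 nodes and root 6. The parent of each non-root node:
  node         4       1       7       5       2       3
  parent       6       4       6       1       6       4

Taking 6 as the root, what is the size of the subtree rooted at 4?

Descendants of 4 (including itself): 4, 1, 3, 5. That's 4.

4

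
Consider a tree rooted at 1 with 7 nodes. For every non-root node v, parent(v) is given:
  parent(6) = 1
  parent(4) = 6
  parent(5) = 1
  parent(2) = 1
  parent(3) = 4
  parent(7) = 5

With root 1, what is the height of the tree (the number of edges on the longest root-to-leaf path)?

3

The longest root-to-leaf path is 1 – 6 – 4 – 3 (3 edges).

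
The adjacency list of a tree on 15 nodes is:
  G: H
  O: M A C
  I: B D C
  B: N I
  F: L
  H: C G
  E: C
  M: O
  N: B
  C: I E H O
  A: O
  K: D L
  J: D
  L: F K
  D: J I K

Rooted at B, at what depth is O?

Climbing from O to the root: O → C → I → B. That's 3 steps.

3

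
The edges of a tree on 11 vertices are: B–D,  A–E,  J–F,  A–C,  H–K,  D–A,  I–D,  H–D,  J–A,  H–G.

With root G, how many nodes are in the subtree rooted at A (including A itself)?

5

The subtree rooted at A contains: A, E, J, C, F — 5 nodes.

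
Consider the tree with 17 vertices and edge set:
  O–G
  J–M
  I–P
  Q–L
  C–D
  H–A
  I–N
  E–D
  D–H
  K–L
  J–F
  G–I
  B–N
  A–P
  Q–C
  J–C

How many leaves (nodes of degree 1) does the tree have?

6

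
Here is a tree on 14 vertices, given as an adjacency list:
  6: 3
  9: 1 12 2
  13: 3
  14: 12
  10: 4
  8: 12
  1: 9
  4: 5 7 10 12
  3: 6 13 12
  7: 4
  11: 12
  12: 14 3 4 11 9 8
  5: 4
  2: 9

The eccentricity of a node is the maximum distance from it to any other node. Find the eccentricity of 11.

The node farthest from 11 is 1 (5, 10, 2, 13, 7, 6 also at distance 3), via 11-12-9-1 — 3 edges.

3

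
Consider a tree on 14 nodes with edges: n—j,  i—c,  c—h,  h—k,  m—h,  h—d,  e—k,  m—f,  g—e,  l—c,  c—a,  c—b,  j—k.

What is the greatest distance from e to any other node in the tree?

The node farthest from e is i (l, b, a, f also at distance 4), via e – k – h – c – i — 4 edges.

4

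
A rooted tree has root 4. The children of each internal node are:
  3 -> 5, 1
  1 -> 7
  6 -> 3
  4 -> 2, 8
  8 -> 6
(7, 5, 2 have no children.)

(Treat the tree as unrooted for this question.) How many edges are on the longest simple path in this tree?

A longest path is 7–1–3–6–8–4–2, with 6 edges.

6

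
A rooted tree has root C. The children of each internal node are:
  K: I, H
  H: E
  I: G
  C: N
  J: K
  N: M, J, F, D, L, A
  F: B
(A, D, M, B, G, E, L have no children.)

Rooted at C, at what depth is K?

3

Path from C to K: C → N → J → K, which has 3 edges.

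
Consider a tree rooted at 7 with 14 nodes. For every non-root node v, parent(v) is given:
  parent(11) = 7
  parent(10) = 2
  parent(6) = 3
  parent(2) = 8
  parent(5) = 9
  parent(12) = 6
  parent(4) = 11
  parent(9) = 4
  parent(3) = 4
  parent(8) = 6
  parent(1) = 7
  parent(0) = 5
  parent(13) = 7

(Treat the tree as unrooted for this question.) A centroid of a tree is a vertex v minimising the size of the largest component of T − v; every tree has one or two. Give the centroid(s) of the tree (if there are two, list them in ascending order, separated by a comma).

If 4 is removed the pieces have sizes 6, 4, 3, all ≤ ⌊14/2⌋ = 7.
No neighbour of 4 does as well, so 4 is the unique centroid.

4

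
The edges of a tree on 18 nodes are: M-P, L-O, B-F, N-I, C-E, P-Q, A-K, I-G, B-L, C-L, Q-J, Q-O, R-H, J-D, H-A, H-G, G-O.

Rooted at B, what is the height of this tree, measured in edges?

6

The longest root-to-leaf path is B → L → O → G → H → A → K (6 edges).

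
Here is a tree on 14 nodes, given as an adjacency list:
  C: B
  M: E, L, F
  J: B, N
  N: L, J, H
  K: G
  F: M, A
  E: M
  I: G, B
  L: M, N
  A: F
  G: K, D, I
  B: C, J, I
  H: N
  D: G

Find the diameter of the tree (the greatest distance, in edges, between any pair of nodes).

9

Starting from K, a farthest node is A at distance 9.
One longest path: K – G – I – B – J – N – L – M – F – A.
So the diameter is 9.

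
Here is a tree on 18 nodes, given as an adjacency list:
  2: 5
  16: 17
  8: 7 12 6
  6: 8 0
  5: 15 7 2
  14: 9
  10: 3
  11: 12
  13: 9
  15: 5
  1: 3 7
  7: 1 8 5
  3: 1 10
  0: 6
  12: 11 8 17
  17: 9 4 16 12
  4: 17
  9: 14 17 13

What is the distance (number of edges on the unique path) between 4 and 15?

6

The path is 4 – 17 – 12 – 8 – 7 – 5 – 15, which has 6 edges.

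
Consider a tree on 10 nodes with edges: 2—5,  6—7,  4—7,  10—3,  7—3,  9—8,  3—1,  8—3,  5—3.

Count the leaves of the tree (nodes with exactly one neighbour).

6

Exactly 6 nodes have a single neighbour: 1, 2, 4, 6, 9, 10.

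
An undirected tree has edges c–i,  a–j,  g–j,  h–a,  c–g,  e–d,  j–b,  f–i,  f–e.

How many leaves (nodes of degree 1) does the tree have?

3

Degree-1 nodes: b, d, h — 3 of them.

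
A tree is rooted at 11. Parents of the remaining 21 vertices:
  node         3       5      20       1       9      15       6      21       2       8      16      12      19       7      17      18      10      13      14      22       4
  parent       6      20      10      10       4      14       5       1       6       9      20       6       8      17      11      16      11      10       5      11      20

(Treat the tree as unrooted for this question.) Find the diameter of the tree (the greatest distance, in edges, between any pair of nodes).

Starting from 7, a farthest node is 19 at distance 8.
One longest path: 7-17-11-10-20-4-9-8-19.
So the diameter is 8.

8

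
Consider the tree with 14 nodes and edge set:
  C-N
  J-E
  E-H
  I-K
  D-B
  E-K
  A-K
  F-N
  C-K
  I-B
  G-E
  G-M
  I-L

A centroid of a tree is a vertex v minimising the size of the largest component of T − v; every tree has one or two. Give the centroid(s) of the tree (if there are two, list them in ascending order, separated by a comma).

K

Delete K: the remaining components have sizes 5, 4, 3, 1. Max 5 ≤ 7, so K is a centroid.
Every other node leaves some component of size > 7, so the centroid is unique.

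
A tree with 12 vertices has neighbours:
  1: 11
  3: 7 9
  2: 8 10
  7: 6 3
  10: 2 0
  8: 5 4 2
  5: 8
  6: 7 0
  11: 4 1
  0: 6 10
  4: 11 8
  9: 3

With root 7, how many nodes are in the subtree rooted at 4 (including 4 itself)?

Descendants of 4 (including itself): 4, 11, 1. That's 3.

3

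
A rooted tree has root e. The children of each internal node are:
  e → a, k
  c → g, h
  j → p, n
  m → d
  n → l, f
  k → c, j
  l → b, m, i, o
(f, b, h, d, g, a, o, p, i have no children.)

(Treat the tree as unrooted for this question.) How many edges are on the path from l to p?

3

Walking from l: l – n – j – p. Length 3.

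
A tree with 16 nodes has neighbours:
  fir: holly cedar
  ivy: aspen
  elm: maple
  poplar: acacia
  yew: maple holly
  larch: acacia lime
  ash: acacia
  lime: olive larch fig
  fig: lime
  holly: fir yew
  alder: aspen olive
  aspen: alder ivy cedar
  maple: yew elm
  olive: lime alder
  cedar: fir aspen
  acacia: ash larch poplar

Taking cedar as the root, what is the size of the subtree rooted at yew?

3

Descendants of yew (including itself): yew, maple, elm. That's 3.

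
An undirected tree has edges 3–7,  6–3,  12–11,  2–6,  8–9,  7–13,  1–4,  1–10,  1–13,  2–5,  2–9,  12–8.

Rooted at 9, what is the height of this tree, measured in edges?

4 sits deepest: 9 – 2 – 6 – 3 – 7 – 13 – 1 – 4 — 7 edges from the root.

7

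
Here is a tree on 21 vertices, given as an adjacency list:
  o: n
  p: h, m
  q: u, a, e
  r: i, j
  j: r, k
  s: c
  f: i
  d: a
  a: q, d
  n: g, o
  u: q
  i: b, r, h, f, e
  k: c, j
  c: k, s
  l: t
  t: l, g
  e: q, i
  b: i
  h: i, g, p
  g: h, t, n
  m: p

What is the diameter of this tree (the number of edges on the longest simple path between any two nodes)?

9

Starting from s, a farthest node is d at distance 9.
One longest path: s-c-k-j-r-i-e-q-a-d.
So the diameter is 9.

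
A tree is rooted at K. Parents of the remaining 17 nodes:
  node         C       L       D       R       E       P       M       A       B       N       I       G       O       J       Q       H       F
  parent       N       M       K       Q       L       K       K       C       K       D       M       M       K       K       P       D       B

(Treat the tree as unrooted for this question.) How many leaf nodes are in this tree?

9

Degree-1 nodes: A, E, F, G, H, I, J, O, R — 9 of them.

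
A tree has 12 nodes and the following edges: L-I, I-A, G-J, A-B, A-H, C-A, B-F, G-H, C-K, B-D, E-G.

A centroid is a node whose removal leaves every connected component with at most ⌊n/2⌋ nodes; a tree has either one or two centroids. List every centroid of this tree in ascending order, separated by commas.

A

Removing A splits the tree into components of sizes 4, 3, 2, 2; the largest is 4 ≤ ⌊12/2⌋ = 6.
No neighbour of A does as well, so A is the unique centroid.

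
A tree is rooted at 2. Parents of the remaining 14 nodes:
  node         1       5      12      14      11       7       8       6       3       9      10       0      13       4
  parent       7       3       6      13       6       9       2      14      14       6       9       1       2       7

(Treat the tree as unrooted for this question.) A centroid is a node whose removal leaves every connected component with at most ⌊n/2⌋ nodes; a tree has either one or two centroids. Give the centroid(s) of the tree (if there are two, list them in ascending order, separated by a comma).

6

If 6 is removed the pieces have sizes 6, 6, 1, 1, all ≤ ⌊15/2⌋ = 7.
No neighbour of 6 does as well, so 6 is the unique centroid.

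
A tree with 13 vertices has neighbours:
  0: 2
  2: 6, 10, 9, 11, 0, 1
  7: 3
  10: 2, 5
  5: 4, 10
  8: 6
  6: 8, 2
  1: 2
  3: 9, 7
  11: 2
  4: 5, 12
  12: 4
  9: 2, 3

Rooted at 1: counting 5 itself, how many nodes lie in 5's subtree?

3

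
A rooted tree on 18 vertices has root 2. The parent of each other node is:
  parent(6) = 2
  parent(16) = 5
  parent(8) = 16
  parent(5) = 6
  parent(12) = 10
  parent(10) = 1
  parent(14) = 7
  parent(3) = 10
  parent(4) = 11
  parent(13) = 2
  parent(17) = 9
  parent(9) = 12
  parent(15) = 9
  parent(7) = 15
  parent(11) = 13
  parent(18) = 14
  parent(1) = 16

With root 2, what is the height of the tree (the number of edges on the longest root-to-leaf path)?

11

18 sits deepest: 2–6–5–16–1–10–12–9–15–7–14–18 — 11 edges from the root.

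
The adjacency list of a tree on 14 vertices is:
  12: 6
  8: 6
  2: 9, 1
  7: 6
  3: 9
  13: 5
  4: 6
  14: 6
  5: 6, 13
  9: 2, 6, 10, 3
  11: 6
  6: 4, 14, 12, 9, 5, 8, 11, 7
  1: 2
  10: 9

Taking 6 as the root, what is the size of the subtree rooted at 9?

9's subtree: {9, 3, 2, 10, 1}, size 5.

5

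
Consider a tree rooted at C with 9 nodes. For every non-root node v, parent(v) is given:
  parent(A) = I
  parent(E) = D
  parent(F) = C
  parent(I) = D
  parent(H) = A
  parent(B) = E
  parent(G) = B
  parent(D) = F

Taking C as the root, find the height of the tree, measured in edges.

5

The longest root-to-leaf path is C → F → D → E → B → G (5 edges).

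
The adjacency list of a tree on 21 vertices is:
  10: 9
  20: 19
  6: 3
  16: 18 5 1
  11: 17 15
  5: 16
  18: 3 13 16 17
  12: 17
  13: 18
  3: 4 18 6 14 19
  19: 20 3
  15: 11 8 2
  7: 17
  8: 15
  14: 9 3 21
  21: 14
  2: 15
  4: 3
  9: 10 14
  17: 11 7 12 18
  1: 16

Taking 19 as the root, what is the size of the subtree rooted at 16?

3

The subtree rooted at 16 contains: 16, 1, 5 — 3 nodes.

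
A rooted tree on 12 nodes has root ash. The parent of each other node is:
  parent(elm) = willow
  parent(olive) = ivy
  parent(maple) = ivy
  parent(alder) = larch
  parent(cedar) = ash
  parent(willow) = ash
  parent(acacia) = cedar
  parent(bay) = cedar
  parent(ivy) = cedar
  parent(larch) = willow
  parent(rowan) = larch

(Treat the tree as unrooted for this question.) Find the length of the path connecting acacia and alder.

acacia – cedar – ash – willow – larch – alder: 5 edges.

5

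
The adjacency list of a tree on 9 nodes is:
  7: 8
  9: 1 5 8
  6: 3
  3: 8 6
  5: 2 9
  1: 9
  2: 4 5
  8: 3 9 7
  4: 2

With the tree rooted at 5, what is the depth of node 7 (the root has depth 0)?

3

Climbing from 7 to the root: 7 – 8 – 9 – 5. That's 3 steps.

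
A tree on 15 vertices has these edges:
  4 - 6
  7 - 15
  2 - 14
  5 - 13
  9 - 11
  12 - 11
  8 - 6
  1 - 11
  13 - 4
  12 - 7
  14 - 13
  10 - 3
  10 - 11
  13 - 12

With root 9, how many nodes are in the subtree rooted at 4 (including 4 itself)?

Descendants of 4 (including itself): 4, 6, 8. That's 3.

3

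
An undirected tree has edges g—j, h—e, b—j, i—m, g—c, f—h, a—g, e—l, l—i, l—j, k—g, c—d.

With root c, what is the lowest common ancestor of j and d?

c

Ancestors of j (toward the root): j, g, c.
Ancestors of d: d, c.
The deepest node appearing in both lists is c.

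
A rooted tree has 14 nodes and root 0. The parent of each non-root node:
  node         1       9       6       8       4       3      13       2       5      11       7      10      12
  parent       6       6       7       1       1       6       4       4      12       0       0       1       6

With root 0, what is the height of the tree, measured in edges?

5

2 sits deepest: 0 → 7 → 6 → 1 → 4 → 2 — 5 edges from the root.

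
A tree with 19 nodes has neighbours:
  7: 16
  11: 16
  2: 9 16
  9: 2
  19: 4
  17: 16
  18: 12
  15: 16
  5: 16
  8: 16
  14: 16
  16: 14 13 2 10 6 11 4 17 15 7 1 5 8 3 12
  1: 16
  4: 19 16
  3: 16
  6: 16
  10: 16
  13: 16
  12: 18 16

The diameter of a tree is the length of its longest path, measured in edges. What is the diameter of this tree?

4

A longest path is 9 - 2 - 16 - 12 - 18, with 4 edges.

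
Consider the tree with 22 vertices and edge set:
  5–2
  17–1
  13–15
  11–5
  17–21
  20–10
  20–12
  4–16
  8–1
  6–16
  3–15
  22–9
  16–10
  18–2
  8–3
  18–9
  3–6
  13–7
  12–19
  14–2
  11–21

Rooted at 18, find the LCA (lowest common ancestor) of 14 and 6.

Ancestors of 14 (toward the root): 14, 2, 18.
Ancestors of 6: 6, 3, 8, 1, 17, 21, 11, 5, 2, 18.
The deepest node appearing in both lists is 2.

2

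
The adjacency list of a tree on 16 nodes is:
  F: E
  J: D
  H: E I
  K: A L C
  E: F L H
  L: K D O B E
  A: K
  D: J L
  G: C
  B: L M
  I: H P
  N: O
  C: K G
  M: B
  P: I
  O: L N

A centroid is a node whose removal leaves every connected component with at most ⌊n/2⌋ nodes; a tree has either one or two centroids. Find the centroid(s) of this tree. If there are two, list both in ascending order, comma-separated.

L

Delete L: the remaining components have sizes 5, 4, 2, 2, 2. Max 5 ≤ 8, so L is a centroid.
Every other node leaves some component of size > 8, so the centroid is unique.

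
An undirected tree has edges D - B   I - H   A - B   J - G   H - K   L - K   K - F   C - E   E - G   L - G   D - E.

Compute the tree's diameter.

BFS from I reaches A last, at distance 8; BFS from A confirms no node is farther.
Path: I-H-K-L-G-E-D-B-A.

8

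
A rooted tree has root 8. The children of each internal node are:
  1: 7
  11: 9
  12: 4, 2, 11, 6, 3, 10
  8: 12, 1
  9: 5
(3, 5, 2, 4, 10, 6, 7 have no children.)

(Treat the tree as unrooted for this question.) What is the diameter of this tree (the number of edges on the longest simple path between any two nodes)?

6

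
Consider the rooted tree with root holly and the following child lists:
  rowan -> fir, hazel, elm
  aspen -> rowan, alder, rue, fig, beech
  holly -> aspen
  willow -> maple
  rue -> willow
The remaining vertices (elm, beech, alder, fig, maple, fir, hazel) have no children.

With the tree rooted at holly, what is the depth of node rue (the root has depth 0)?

2

Path from holly to rue: holly – aspen – rue, which has 2 edges.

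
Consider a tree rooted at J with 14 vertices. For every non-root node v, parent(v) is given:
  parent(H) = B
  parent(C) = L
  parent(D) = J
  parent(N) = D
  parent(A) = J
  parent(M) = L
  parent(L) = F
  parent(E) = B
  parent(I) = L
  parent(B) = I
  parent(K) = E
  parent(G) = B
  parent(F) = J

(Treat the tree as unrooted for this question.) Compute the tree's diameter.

A longest path is N-D-J-F-L-I-B-E-K, with 8 edges.

8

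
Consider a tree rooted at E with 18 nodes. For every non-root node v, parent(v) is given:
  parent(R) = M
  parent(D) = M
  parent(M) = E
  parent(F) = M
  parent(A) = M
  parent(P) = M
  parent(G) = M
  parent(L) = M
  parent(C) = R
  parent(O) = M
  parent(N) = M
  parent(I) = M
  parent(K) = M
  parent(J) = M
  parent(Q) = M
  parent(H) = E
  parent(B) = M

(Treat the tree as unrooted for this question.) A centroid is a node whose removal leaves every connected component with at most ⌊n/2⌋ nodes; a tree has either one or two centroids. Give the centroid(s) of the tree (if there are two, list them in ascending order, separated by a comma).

Delete M: the remaining components have sizes 2, 2, 1, 1, 1, 1, 1, 1, 1, 1, 1, 1, 1, 1, 1. Max 2 ≤ 9, so M is a centroid.
Every other node leaves some component of size > 9, so the centroid is unique.

M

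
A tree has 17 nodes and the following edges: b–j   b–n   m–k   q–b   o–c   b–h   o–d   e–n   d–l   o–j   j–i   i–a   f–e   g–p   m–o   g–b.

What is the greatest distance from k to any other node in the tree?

Distances from k peak at 7, attained at f.
k – m – o – j – b – n – e – f

7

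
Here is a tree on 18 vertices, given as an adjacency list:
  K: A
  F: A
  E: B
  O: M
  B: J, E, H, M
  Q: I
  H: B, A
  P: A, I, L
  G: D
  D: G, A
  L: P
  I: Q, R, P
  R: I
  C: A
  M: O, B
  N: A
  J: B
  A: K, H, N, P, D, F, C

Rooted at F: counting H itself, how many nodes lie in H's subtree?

The subtree rooted at H contains: H, B, E, M, J, O — 6 nodes.

6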